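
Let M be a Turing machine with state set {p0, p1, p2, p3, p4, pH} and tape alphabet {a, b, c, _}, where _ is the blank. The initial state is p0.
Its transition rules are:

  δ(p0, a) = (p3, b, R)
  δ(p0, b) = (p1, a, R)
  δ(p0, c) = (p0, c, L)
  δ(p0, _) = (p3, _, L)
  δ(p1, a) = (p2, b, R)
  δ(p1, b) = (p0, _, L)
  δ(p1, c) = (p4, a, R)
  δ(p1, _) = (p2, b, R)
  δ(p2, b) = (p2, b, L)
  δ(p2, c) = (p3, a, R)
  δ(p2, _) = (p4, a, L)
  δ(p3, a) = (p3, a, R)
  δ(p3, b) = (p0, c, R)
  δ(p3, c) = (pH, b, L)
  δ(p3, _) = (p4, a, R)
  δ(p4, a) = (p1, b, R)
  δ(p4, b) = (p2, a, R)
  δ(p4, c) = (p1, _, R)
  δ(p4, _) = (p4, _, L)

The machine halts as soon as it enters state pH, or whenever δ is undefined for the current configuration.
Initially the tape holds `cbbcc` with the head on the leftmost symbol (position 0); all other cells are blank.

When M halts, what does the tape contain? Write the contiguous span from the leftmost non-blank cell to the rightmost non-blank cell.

bbacaa_aa

state=p0 head=0 tape=__[c]bbcc__   (p0,c)→(p0,c,L)
state=p0 head=-1 tape=_[_]cbbcc__   (p0,_)→(p3,_,L)
state=p3 head=-2 tape=[_]_cbbcc__   (p3,_)→(p4,a,R)
state=p4 head=-1 tape=a[_]cbbcc__   (p4,_)→(p4,_,L)
state=p4 head=-2 tape=[a]_cbbcc__   (p4,a)→(p1,b,R)
state=p1 head=-1 tape=b[_]cbbcc__   (p1,_)→(p2,b,R)
state=p2 head=0 tape=bb[c]bbcc__   (p2,c)→(p3,a,R)
state=p3 head=1 tape=bba[b]bcc__   (p3,b)→(p0,c,R)
state=p0 head=2 tape=bbac[b]cc__   (p0,b)→(p1,a,R)
state=p1 head=3 tape=bbaca[c]c__   (p1,c)→(p4,a,R)
state=p4 head=4 tape=bbacaa[c]__   (p4,c)→(p1,_,R)
state=p1 head=5 tape=bbacaa_[_]_   (p1,_)→(p2,b,R)
state=p2 head=6 tape=bbacaa_b[_]   (p2,_)→(p4,a,L)
state=p4 head=5 tape=bbacaa_[b]a   (p4,b)→(p2,a,R)
state=p2 head=6 tape=bbacaa_a[a]
The non-blank tape span at halt is bbacaa_aa.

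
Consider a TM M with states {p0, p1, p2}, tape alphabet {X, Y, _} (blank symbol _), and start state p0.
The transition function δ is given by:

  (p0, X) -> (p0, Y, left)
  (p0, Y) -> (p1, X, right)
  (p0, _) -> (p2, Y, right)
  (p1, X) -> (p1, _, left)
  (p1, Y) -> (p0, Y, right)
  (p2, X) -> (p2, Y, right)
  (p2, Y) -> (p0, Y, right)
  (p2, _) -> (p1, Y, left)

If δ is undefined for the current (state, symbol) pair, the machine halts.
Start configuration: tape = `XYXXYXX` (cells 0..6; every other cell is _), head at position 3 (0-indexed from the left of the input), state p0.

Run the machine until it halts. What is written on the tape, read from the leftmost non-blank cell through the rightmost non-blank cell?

XXYXXXYYX

state=p0 head=3 tape=XYX[X]YXX___   (p0,X)→(p0,Y,left)
state=p0 head=2 tape=XY[X]YYXX___   (p0,X)→(p0,Y,left)
state=p0 head=1 tape=X[Y]YYYXX___   (p0,Y)→(p1,X,right)
state=p1 head=2 tape=XX[Y]YYXX___   (p1,Y)→(p0,Y,right)
state=p0 head=3 tape=XXY[Y]YXX___   (p0,Y)→(p1,X,right)
state=p1 head=4 tape=XXYX[Y]XX___   (p1,Y)→(p0,Y,right)
state=p0 head=5 tape=XXYXY[X]X___   (p0,X)→(p0,Y,left)
state=p0 head=4 tape=XXYX[Y]YX___   (p0,Y)→(p1,X,right)
state=p1 head=5 tape=XXYXX[Y]X___   (p1,Y)→(p0,Y,right)
state=p0 head=6 tape=XXYXXY[X]___   (p0,X)→(p0,Y,left)
state=p0 head=5 tape=XXYXX[Y]Y___   (p0,Y)→(p1,X,right)
state=p1 head=6 tape=XXYXXX[Y]___   (p1,Y)→(p0,Y,right)
state=p0 head=7 tape=XXYXXXY[_]__   (p0,_)→(p2,Y,right)
state=p2 head=8 tape=XXYXXXYY[_]_   (p2,_)→(p1,Y,left)
state=p1 head=7 tape=XXYXXXY[Y]Y_   (p1,Y)→(p0,Y,right)
state=p0 head=8 tape=XXYXXXYY[Y]_   (p0,Y)→(p1,X,right)
state=p1 head=9 tape=XXYXXXYYX[_]
The non-blank tape span at halt is XXYXXXYYX.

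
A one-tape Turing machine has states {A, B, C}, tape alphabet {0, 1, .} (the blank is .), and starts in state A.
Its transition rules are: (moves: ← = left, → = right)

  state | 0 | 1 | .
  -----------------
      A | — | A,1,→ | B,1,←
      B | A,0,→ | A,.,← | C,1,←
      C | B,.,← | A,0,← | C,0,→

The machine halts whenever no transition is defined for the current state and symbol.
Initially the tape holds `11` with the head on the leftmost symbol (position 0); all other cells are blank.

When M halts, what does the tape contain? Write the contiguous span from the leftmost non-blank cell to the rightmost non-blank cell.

A | ...[1]1.   read 1 → write 1, move →, go to A
A | ...1[1].   read 1 → write 1, move →, go to A
A | ...11[.]   read . → write 1, move ←, go to B
B | ...1[1]1   read 1 → write ., move ←, go to A
A | ...[1].1   read 1 → write 1, move →, go to A
A | ...1[.]1   read . → write 1, move ←, go to B
B | ...[1]11   read 1 → write ., move ←, go to A
A | ..[.].11   read . → write 1, move ←, go to B
B | .[.]1.11   read . → write 1, move ←, go to C
C | [.]11.11   read . → write 0, move →, go to C
C | 0[1]1.11   read 1 → write 0, move ←, go to A
A | [0]01.11
The non-blank tape span at halt is 001.11.

001.11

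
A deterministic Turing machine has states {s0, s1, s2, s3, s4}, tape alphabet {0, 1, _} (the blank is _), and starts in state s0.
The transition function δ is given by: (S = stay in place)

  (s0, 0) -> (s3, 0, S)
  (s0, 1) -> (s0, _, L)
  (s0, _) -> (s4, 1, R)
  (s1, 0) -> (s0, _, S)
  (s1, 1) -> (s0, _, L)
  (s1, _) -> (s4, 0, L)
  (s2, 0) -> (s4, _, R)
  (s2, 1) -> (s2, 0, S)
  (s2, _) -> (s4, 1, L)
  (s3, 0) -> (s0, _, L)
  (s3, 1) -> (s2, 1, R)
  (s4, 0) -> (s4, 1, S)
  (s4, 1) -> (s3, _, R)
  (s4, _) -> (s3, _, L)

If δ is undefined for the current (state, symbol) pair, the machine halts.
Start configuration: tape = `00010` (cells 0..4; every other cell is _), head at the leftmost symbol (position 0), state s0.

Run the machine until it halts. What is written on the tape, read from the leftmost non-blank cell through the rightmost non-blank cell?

s0 | _[0]0010_   read 0 → write 0, move S, go to s3
s3 | _[0]0010_   read 0 → write _, move L, go to s0
s0 | [_]_0010_   read _ → write 1, move R, go to s4
s4 | 1[_]0010_   read _ → write _, move L, go to s3
s3 | [1]_0010_   read 1 → write 1, move R, go to s2
s2 | 1[_]0010_   read _ → write 1, move L, go to s4
s4 | [1]10010_   read 1 → write _, move R, go to s3
s3 | _[1]0010_   read 1 → write 1, move R, go to s2
s2 | _1[0]010_   read 0 → write _, move R, go to s4
s4 | _1_[0]10_   read 0 → write 1, move S, go to s4
s4 | _1_[1]10_   read 1 → write _, move R, go to s3
s3 | _1__[1]0_   read 1 → write 1, move R, go to s2
s2 | _1__1[0]_   read 0 → write _, move R, go to s4
s4 | _1__1_[_]   read _ → write _, move L, go to s3
s3 | _1__1[_]_
The non-blank tape span at halt is 1__1.

1__1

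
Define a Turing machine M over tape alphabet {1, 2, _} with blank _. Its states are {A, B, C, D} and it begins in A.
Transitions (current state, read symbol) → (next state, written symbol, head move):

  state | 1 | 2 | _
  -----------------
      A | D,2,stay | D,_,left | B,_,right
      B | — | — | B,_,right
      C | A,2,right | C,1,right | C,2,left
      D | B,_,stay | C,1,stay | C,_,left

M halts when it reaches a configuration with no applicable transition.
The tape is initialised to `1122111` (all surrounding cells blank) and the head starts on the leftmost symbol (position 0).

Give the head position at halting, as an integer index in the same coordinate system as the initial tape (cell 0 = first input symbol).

3

A | [1]122111   read 1 → write 2, move stay, go to D
D | [2]122111   read 2 → write 1, move stay, go to C
C | [1]122111   read 1 → write 2, move right, go to A
A | 2[1]22111   read 1 → write 2, move stay, go to D
D | 2[2]22111   read 2 → write 1, move stay, go to C
C | 2[1]22111   read 1 → write 2, move right, go to A
A | 22[2]2111   read 2 → write _, move left, go to D
D | 2[2]_2111   read 2 → write 1, move stay, go to C
C | 2[1]_2111   read 1 → write 2, move right, go to A
A | 22[_]2111   read _ → write _, move right, go to B
B | 22_[2]111
At halt the head is at cell 3.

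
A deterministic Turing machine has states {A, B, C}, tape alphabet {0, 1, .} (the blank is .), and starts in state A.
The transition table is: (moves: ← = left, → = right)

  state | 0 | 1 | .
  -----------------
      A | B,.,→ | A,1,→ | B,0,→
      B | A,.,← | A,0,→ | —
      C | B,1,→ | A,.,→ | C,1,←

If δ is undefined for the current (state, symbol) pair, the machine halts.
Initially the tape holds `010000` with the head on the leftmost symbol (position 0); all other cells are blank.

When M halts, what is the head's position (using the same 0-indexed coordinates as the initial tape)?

3

A | [0]10000   read 0 → write ., move →, go to B
B | .[1]0000   read 1 → write 0, move →, go to A
A | .0[0]000   read 0 → write ., move →, go to B
B | .0.[0]00   read 0 → write ., move ←, go to A
A | .0[.].00   read . → write 0, move →, go to B
B | .00[.]00
At halt the head is at cell 3.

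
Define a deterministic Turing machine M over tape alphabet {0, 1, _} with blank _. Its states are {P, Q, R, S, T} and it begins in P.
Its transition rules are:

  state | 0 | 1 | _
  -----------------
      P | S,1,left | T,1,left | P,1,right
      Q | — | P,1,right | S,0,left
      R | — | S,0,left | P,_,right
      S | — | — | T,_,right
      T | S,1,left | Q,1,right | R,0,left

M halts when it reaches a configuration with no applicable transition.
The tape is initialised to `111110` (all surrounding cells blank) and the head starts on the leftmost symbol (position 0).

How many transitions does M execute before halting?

state=P head=0 tape=__[1]11110   (P,1)→(T,1,left)
state=T head=-1 tape=_[_]111110   (T,_)→(R,0,left)
state=R head=-2 tape=[_]0111110   (R,_)→(P,_,right)
state=P head=-1 tape=_[0]111110   (P,0)→(S,1,left)
state=S head=-2 tape=[_]1111110   (S,_)→(T,_,right)
state=T head=-1 tape=_[1]111110   (T,1)→(Q,1,right)
state=Q head=0 tape=_1[1]11110   (Q,1)→(P,1,right)
state=P head=1 tape=_11[1]1110   (P,1)→(T,1,left)
state=T head=0 tape=_1[1]11110   (T,1)→(Q,1,right)
state=Q head=1 tape=_11[1]1110   (Q,1)→(P,1,right)
state=P head=2 tape=_111[1]110   (P,1)→(T,1,left)
state=T head=1 tape=_11[1]1110   (T,1)→(Q,1,right)
state=Q head=2 tape=_111[1]110   (Q,1)→(P,1,right)
state=P head=3 tape=_1111[1]10   (P,1)→(T,1,left)
state=T head=2 tape=_111[1]110   (T,1)→(Q,1,right)
state=Q head=3 tape=_1111[1]10   (Q,1)→(P,1,right)
state=P head=4 tape=_11111[1]0   (P,1)→(T,1,left)
state=T head=3 tape=_1111[1]10   (T,1)→(Q,1,right)
state=Q head=4 tape=_11111[1]0   (Q,1)→(P,1,right)
state=P head=5 tape=_111111[0]   (P,0)→(S,1,left)
state=S head=4 tape=_11111[1]1
M halts after 20 transitions.

20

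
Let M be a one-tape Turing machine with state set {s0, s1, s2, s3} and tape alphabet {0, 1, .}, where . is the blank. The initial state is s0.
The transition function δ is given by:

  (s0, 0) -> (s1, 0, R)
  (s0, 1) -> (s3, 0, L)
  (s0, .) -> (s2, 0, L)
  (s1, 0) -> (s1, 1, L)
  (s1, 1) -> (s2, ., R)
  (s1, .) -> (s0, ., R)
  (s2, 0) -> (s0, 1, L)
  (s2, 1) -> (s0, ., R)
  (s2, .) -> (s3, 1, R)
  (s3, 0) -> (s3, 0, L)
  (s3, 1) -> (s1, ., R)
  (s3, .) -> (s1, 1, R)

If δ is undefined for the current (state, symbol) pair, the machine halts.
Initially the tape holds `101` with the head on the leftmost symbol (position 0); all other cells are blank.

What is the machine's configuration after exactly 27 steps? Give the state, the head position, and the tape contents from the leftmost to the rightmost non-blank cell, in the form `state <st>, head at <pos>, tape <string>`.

state s0, head at 7, tape 0.11..1

state=s0 head=0 tape=.[1]01.....   (s0,1)→(s3,0,L)
state=s3 head=-1 tape=[.]001.....   (s3,.)→(s1,1,R)
state=s1 head=0 tape=1[0]01.....   (s1,0)→(s1,1,L)
state=s1 head=-1 tape=[1]101.....   (s1,1)→(s2,.,R)
state=s2 head=0 tape=.[1]01.....   (s2,1)→(s0,.,R)
state=s0 head=1 tape=..[0]1.....   (s0,0)→(s1,0,R)
state=s1 head=2 tape=..0[1].....   (s1,1)→(s2,.,R)
state=s2 head=3 tape=..0.[.]....   (s2,.)→(s3,1,R)
state=s3 head=4 tape=..0.1[.]...   (s3,.)→(s1,1,R)
state=s1 head=5 tape=..0.11[.]..   (s1,.)→(s0,.,R)
state=s0 head=6 tape=..0.11.[.].   (s0,.)→(s2,0,L)
state=s2 head=5 tape=..0.11[.]0.   (s2,.)→(s3,1,R)
state=s3 head=6 tape=..0.111[0].   (s3,0)→(s3,0,L)
state=s3 head=5 tape=..0.11[1]0.   (s3,1)→(s1,.,R)
state=s1 head=6 tape=..0.11.[0].   (s1,0)→(s1,1,L)
state=s1 head=5 tape=..0.11[.]1.   (s1,.)→(s0,.,R)
state=s0 head=6 tape=..0.11.[1].   (s0,1)→(s3,0,L)
state=s3 head=5 tape=..0.11[.]0.   (s3,.)→(s1,1,R)
state=s1 head=6 tape=..0.111[0].   (s1,0)→(s1,1,L)
state=s1 head=5 tape=..0.11[1]1.   (s1,1)→(s2,.,R)
state=s2 head=6 tape=..0.11.[1].   (s2,1)→(s0,.,R)
state=s0 head=7 tape=..0.11..[.]   (s0,.)→(s2,0,L)
state=s2 head=6 tape=..0.11.[.]0   (s2,.)→(s3,1,R)
state=s3 head=7 tape=..0.11.1[0]   (s3,0)→(s3,0,L)
state=s3 head=6 tape=..0.11.[1]0   (s3,1)→(s1,.,R)
state=s1 head=7 tape=..0.11..[0]   (s1,0)→(s1,1,L)
state=s1 head=6 tape=..0.11.[.]1   (s1,.)→(s0,.,R)
state=s0 head=7 tape=..0.11..[1]
After 27 steps: state s0, head at 7, tape 0.11..1.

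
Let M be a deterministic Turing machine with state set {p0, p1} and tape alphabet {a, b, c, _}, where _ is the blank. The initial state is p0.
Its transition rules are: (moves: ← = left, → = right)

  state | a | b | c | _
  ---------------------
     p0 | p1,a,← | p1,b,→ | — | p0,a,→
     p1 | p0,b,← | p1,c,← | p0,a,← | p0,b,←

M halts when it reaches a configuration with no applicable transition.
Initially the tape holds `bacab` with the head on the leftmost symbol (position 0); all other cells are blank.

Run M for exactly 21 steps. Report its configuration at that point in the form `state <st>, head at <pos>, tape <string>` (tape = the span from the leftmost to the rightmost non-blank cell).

state p1, head at -1, tape abbcccab

state=p0 head=0 tape=___[b]acab   (p0,b)→(p1,b,→)
state=p1 head=1 tape=___b[a]cab   (p1,a)→(p0,b,←)
state=p0 head=0 tape=___[b]bcab   (p0,b)→(p1,b,→)
state=p1 head=1 tape=___b[b]cab   (p1,b)→(p1,c,←)
state=p1 head=0 tape=___[b]ccab   (p1,b)→(p1,c,←)
state=p1 head=-1 tape=__[_]cccab   (p1,_)→(p0,b,←)
state=p0 head=-2 tape=_[_]bcccab   (p0,_)→(p0,a,→)
state=p0 head=-1 tape=_a[b]cccab   (p0,b)→(p1,b,→)
state=p1 head=0 tape=_ab[c]ccab   (p1,c)→(p0,a,←)
state=p0 head=-1 tape=_a[b]accab   (p0,b)→(p1,b,→)
state=p1 head=0 tape=_ab[a]ccab   (p1,a)→(p0,b,←)
state=p0 head=-1 tape=_a[b]bccab   (p0,b)→(p1,b,→)
state=p1 head=0 tape=_ab[b]ccab   (p1,b)→(p1,c,←)
state=p1 head=-1 tape=_a[b]cccab   (p1,b)→(p1,c,←)
state=p1 head=-2 tape=_[a]ccccab   (p1,a)→(p0,b,←)
state=p0 head=-3 tape=[_]bccccab   (p0,_)→(p0,a,→)
state=p0 head=-2 tape=a[b]ccccab   (p0,b)→(p1,b,→)
state=p1 head=-1 tape=ab[c]cccab   (p1,c)→(p0,a,←)
state=p0 head=-2 tape=a[b]acccab   (p0,b)→(p1,b,→)
state=p1 head=-1 tape=ab[a]cccab   (p1,a)→(p0,b,←)
state=p0 head=-2 tape=a[b]bcccab   (p0,b)→(p1,b,→)
state=p1 head=-1 tape=ab[b]cccab
After 21 steps: state p1, head at -1, tape abbcccab.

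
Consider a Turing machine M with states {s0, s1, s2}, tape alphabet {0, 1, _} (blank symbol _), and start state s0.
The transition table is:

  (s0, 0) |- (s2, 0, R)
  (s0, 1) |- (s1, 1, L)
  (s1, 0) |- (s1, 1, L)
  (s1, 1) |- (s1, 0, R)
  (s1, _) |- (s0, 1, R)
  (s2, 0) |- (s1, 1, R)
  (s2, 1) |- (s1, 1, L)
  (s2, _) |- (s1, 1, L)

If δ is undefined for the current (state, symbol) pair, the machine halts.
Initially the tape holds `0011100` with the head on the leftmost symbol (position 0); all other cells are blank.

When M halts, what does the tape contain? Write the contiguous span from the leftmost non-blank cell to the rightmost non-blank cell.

state=s0 head=0 tape=_[0]011100__   (s0,0)→(s2,0,R)
state=s2 head=1 tape=_0[0]11100__   (s2,0)→(s1,1,R)
state=s1 head=2 tape=_01[1]1100__   (s1,1)→(s1,0,R)
state=s1 head=3 tape=_010[1]100__   (s1,1)→(s1,0,R)
state=s1 head=4 tape=_0100[1]00__   (s1,1)→(s1,0,R)
state=s1 head=5 tape=_01000[0]0__   (s1,0)→(s1,1,L)
state=s1 head=4 tape=_0100[0]10__   (s1,0)→(s1,1,L)
state=s1 head=3 tape=_010[0]110__   (s1,0)→(s1,1,L)
state=s1 head=2 tape=_01[0]1110__   (s1,0)→(s1,1,L)
state=s1 head=1 tape=_0[1]11110__   (s1,1)→(s1,0,R)
state=s1 head=2 tape=_00[1]1110__   (s1,1)→(s1,0,R)
state=s1 head=3 tape=_000[1]110__   (s1,1)→(s1,0,R)
state=s1 head=4 tape=_0000[1]10__   (s1,1)→(s1,0,R)
state=s1 head=5 tape=_00000[1]0__   (s1,1)→(s1,0,R)
state=s1 head=6 tape=_000000[0]__   (s1,0)→(s1,1,L)
state=s1 head=5 tape=_00000[0]1__   (s1,0)→(s1,1,L)
state=s1 head=4 tape=_0000[0]11__   (s1,0)→(s1,1,L)
state=s1 head=3 tape=_000[0]111__   (s1,0)→(s1,1,L)
state=s1 head=2 tape=_00[0]1111__   (s1,0)→(s1,1,L)
state=s1 head=1 tape=_0[0]11111__   (s1,0)→(s1,1,L)
state=s1 head=0 tape=_[0]111111__   (s1,0)→(s1,1,L)
state=s1 head=-1 tape=[_]1111111__   (s1,_)→(s0,1,R)
state=s0 head=0 tape=1[1]111111__   (s0,1)→(s1,1,L)
state=s1 head=-1 tape=[1]1111111__   (s1,1)→(s1,0,R)
state=s1 head=0 tape=0[1]111111__   (s1,1)→(s1,0,R)
state=s1 head=1 tape=00[1]11111__   (s1,1)→(s1,0,R)
state=s1 head=2 tape=000[1]1111__   (s1,1)→(s1,0,R)
state=s1 head=3 tape=0000[1]111__   (s1,1)→(s1,0,R)
state=s1 head=4 tape=00000[1]11__   (s1,1)→(s1,0,R)
state=s1 head=5 tape=000000[1]1__   (s1,1)→(s1,0,R)
state=s1 head=6 tape=0000000[1]__   (s1,1)→(s1,0,R)
state=s1 head=7 tape=00000000[_]_   (s1,_)→(s0,1,R)
state=s0 head=8 tape=000000001[_]
The non-blank tape span at halt is 000000001.

000000001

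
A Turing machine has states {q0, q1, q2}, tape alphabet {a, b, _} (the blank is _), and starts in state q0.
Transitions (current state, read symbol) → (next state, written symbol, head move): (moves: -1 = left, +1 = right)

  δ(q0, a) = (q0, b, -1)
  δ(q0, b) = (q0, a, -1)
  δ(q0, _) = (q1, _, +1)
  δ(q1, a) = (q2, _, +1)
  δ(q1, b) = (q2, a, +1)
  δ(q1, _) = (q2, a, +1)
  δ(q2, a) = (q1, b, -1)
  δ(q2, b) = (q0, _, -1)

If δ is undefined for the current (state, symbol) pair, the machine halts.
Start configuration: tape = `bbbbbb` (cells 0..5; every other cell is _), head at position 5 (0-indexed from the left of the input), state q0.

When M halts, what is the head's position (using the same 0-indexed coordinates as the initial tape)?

1

state=q0 head=5 tape=_bbbbb[b]   (q0,b)→(q0,a,-1)
state=q0 head=4 tape=_bbbb[b]a   (q0,b)→(q0,a,-1)
state=q0 head=3 tape=_bbb[b]aa   (q0,b)→(q0,a,-1)
state=q0 head=2 tape=_bb[b]aaa   (q0,b)→(q0,a,-1)
state=q0 head=1 tape=_b[b]aaaa   (q0,b)→(q0,a,-1)
state=q0 head=0 tape=_[b]aaaaa   (q0,b)→(q0,a,-1)
state=q0 head=-1 tape=[_]aaaaaa   (q0,_)→(q1,_,+1)
state=q1 head=0 tape=_[a]aaaaa   (q1,a)→(q2,_,+1)
state=q2 head=1 tape=__[a]aaaa   (q2,a)→(q1,b,-1)
state=q1 head=0 tape=_[_]baaaa   (q1,_)→(q2,a,+1)
state=q2 head=1 tape=_a[b]aaaa   (q2,b)→(q0,_,-1)
state=q0 head=0 tape=_[a]_aaaa   (q0,a)→(q0,b,-1)
state=q0 head=-1 tape=[_]b_aaaa   (q0,_)→(q1,_,+1)
state=q1 head=0 tape=_[b]_aaaa   (q1,b)→(q2,a,+1)
state=q2 head=1 tape=_a[_]aaaa
At halt the head is at cell 1.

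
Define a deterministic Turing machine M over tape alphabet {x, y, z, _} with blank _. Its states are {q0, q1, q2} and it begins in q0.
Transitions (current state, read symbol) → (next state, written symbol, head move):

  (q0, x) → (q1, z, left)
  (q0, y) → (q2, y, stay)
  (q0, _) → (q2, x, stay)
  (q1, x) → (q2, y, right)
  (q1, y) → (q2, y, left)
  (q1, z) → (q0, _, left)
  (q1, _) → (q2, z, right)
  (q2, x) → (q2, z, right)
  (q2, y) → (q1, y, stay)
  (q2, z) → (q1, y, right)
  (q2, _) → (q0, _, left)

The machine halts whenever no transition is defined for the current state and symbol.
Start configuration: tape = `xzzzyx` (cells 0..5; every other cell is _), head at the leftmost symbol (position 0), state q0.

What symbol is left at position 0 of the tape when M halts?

state=q0 head=0 tape=___[x]zzzyx   (q0,x)→(q1,z,left)
state=q1 head=-1 tape=__[_]zzzzyx   (q1,_)→(q2,z,right)
state=q2 head=0 tape=__z[z]zzzyx   (q2,z)→(q1,y,right)
state=q1 head=1 tape=__zy[z]zzyx   (q1,z)→(q0,_,left)
state=q0 head=0 tape=__z[y]_zzyx   (q0,y)→(q2,y,stay)
state=q2 head=0 tape=__z[y]_zzyx   (q2,y)→(q1,y,stay)
state=q1 head=0 tape=__z[y]_zzyx   (q1,y)→(q2,y,left)
state=q2 head=-1 tape=__[z]y_zzyx   (q2,z)→(q1,y,right)
state=q1 head=0 tape=__y[y]_zzyx   (q1,y)→(q2,y,left)
state=q2 head=-1 tape=__[y]y_zzyx   (q2,y)→(q1,y,stay)
state=q1 head=-1 tape=__[y]y_zzyx   (q1,y)→(q2,y,left)
state=q2 head=-2 tape=_[_]yy_zzyx   (q2,_)→(q0,_,left)
state=q0 head=-3 tape=[_]_yy_zzyx   (q0,_)→(q2,x,stay)
state=q2 head=-3 tape=[x]_yy_zzyx   (q2,x)→(q2,z,right)
state=q2 head=-2 tape=z[_]yy_zzyx   (q2,_)→(q0,_,left)
state=q0 head=-3 tape=[z]_yy_zzyx
Cell 0 holds y when M halts.

y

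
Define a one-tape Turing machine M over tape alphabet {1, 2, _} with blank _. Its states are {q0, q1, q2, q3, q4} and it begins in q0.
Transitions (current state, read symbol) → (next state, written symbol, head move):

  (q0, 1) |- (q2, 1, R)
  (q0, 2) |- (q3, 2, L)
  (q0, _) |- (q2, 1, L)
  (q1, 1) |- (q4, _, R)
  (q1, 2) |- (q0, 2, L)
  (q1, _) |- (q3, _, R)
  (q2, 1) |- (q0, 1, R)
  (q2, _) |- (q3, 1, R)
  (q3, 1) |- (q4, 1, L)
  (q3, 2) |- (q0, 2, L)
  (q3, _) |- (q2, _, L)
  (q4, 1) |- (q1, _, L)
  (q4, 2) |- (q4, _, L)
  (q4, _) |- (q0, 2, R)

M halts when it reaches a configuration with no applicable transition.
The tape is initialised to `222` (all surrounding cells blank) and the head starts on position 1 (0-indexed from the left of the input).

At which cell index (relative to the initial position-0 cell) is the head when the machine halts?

state=q0 head=1 tape=___2[2]2   (q0,2)→(q3,2,L)
state=q3 head=0 tape=___[2]22   (q3,2)→(q0,2,L)
state=q0 head=-1 tape=__[_]222   (q0,_)→(q2,1,L)
state=q2 head=-2 tape=_[_]1222   (q2,_)→(q3,1,R)
state=q3 head=-1 tape=_1[1]222   (q3,1)→(q4,1,L)
state=q4 head=-2 tape=_[1]1222   (q4,1)→(q1,_,L)
state=q1 head=-3 tape=[_]_1222   (q1,_)→(q3,_,R)
state=q3 head=-2 tape=_[_]1222   (q3,_)→(q2,_,L)
state=q2 head=-3 tape=[_]_1222   (q2,_)→(q3,1,R)
state=q3 head=-2 tape=1[_]1222   (q3,_)→(q2,_,L)
state=q2 head=-3 tape=[1]_1222   (q2,1)→(q0,1,R)
state=q0 head=-2 tape=1[_]1222   (q0,_)→(q2,1,L)
state=q2 head=-3 tape=[1]11222   (q2,1)→(q0,1,R)
state=q0 head=-2 tape=1[1]1222   (q0,1)→(q2,1,R)
state=q2 head=-1 tape=11[1]222   (q2,1)→(q0,1,R)
state=q0 head=0 tape=111[2]22   (q0,2)→(q3,2,L)
state=q3 head=-1 tape=11[1]222   (q3,1)→(q4,1,L)
state=q4 head=-2 tape=1[1]1222   (q4,1)→(q1,_,L)
state=q1 head=-3 tape=[1]_1222   (q1,1)→(q4,_,R)
state=q4 head=-2 tape=_[_]1222   (q4,_)→(q0,2,R)
state=q0 head=-1 tape=_2[1]222   (q0,1)→(q2,1,R)
state=q2 head=0 tape=_21[2]22
At halt the head is at cell 0.

0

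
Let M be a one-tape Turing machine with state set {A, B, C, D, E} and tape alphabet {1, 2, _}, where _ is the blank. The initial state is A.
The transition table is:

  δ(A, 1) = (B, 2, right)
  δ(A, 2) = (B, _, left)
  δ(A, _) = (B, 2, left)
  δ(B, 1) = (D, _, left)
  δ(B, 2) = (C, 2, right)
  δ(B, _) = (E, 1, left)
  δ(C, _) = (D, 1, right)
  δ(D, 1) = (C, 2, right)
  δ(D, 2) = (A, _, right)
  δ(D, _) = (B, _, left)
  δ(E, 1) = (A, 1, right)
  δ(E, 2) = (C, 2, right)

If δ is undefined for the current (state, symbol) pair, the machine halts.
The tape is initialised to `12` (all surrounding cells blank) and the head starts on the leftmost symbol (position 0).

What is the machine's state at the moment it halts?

C

state=A head=0 tape=[1]2__   (A,1)→(B,2,right)
state=B head=1 tape=2[2]__   (B,2)→(C,2,right)
state=C head=2 tape=22[_]_   (C,_)→(D,1,right)
state=D head=3 tape=221[_]   (D,_)→(B,_,left)
state=B head=2 tape=22[1]_   (B,1)→(D,_,left)
state=D head=1 tape=2[2]__   (D,2)→(A,_,right)
state=A head=2 tape=2_[_]_   (A,_)→(B,2,left)
state=B head=1 tape=2[_]2_   (B,_)→(E,1,left)
state=E head=0 tape=[2]12_   (E,2)→(C,2,right)
state=C head=1 tape=2[1]2_
No transition is defined for (C, 1); M halts in state C.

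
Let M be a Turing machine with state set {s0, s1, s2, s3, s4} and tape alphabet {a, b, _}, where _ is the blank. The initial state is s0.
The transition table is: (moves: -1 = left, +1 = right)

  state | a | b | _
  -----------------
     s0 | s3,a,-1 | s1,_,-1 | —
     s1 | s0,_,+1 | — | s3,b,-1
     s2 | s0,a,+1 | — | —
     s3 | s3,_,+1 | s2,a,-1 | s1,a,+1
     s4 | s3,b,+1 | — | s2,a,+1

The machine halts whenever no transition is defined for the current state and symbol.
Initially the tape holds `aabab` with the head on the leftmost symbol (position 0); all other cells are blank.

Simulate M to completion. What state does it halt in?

state=s0 head=0 tape=_[a]abab   (s0,a)→(s3,a,-1)
state=s3 head=-1 tape=[_]aabab   (s3,_)→(s1,a,+1)
state=s1 head=0 tape=a[a]abab   (s1,a)→(s0,_,+1)
state=s0 head=1 tape=a_[a]bab   (s0,a)→(s3,a,-1)
state=s3 head=0 tape=a[_]abab   (s3,_)→(s1,a,+1)
state=s1 head=1 tape=aa[a]bab   (s1,a)→(s0,_,+1)
state=s0 head=2 tape=aa_[b]ab   (s0,b)→(s1,_,-1)
state=s1 head=1 tape=aa[_]_ab   (s1,_)→(s3,b,-1)
state=s3 head=0 tape=a[a]b_ab   (s3,a)→(s3,_,+1)
state=s3 head=1 tape=a_[b]_ab   (s3,b)→(s2,a,-1)
state=s2 head=0 tape=a[_]a_ab
No transition is defined for (s2, _); M halts in state s2.

s2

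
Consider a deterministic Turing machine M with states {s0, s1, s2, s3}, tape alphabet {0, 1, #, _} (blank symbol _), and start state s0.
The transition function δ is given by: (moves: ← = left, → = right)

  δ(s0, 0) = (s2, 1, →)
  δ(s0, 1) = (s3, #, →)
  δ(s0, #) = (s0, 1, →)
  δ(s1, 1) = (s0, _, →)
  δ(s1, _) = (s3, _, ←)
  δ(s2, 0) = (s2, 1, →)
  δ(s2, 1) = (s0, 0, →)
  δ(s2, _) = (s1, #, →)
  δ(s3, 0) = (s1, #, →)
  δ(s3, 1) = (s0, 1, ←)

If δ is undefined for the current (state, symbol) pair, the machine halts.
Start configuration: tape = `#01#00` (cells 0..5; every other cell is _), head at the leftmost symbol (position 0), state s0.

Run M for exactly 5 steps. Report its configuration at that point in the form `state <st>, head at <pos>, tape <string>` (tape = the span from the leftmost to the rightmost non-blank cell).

state s2, head at 5, tape 110110

s0 | [#]01#00   read # → write 1, move →, go to s0
s0 | 1[0]1#00   read 0 → write 1, move →, go to s2
s2 | 11[1]#00   read 1 → write 0, move →, go to s0
s0 | 110[#]00   read # → write 1, move →, go to s0
s0 | 1101[0]0   read 0 → write 1, move →, go to s2
s2 | 11011[0]
After 5 steps: state s2, head at 5, tape 110110.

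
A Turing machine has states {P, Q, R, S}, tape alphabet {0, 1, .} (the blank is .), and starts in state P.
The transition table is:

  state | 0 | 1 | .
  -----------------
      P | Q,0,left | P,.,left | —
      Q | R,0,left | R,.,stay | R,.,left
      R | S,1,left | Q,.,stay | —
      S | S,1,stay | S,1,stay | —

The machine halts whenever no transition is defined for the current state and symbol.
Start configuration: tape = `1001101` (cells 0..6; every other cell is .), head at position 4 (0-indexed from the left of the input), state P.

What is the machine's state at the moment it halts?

state=P head=4 tape=.1001[1]01   (P,1)→(P,.,left)
state=P head=3 tape=.100[1].01   (P,1)→(P,.,left)
state=P head=2 tape=.10[0]..01   (P,0)→(Q,0,left)
state=Q head=1 tape=.1[0]0..01   (Q,0)→(R,0,left)
state=R head=0 tape=.[1]00..01   (R,1)→(Q,.,stay)
state=Q head=0 tape=.[.]00..01   (Q,.)→(R,.,left)
state=R head=-1 tape=[.].00..01
No transition is defined for (R, .); M halts in state R.

R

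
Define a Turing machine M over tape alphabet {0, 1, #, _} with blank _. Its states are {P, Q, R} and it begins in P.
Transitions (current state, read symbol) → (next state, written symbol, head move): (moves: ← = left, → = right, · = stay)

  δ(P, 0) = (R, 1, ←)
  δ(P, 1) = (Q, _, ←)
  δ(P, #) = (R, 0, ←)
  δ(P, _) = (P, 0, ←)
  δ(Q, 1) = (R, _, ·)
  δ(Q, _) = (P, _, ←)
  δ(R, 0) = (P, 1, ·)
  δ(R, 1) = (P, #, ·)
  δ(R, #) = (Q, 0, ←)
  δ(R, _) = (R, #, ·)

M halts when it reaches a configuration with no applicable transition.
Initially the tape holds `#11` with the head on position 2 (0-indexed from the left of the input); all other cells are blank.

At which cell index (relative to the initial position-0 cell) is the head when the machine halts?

P | #1[1]   read 1 → write _, move ←, go to Q
Q | #[1]_   read 1 → write _, move ·, go to R
R | #[_]_   read _ → write #, move ·, go to R
R | #[#]_   read # → write 0, move ←, go to Q
Q | [#]0_
At halt the head is at cell 0.

0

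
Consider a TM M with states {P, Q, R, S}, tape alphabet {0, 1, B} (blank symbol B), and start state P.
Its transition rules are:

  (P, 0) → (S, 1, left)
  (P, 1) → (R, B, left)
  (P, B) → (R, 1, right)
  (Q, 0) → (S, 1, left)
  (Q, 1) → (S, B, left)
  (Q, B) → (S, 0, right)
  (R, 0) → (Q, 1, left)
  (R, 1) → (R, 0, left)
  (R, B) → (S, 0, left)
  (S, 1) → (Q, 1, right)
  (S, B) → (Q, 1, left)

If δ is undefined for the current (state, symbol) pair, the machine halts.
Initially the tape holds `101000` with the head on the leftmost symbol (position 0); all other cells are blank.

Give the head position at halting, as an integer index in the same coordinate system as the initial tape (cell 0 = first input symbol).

state=P head=0 tape=BBB[1]01000   (P,1)→(R,B,left)
state=R head=-1 tape=BB[B]B01000   (R,B)→(S,0,left)
state=S head=-2 tape=B[B]0B01000   (S,B)→(Q,1,left)
state=Q head=-3 tape=[B]10B01000   (Q,B)→(S,0,right)
state=S head=-2 tape=0[1]0B01000   (S,1)→(Q,1,right)
state=Q head=-1 tape=01[0]B01000   (Q,0)→(S,1,left)
state=S head=-2 tape=0[1]1B01000   (S,1)→(Q,1,right)
state=Q head=-1 tape=01[1]B01000   (Q,1)→(S,B,left)
state=S head=-2 tape=0[1]BB01000   (S,1)→(Q,1,right)
state=Q head=-1 tape=01[B]B01000   (Q,B)→(S,0,right)
state=S head=0 tape=010[B]01000   (S,B)→(Q,1,left)
state=Q head=-1 tape=01[0]101000   (Q,0)→(S,1,left)
state=S head=-2 tape=0[1]1101000   (S,1)→(Q,1,right)
state=Q head=-1 tape=01[1]101000   (Q,1)→(S,B,left)
state=S head=-2 tape=0[1]B101000   (S,1)→(Q,1,right)
state=Q head=-1 tape=01[B]101000   (Q,B)→(S,0,right)
state=S head=0 tape=010[1]01000   (S,1)→(Q,1,right)
state=Q head=1 tape=0101[0]1000   (Q,0)→(S,1,left)
state=S head=0 tape=010[1]11000   (S,1)→(Q,1,right)
state=Q head=1 tape=0101[1]1000   (Q,1)→(S,B,left)
state=S head=0 tape=010[1]B1000   (S,1)→(Q,1,right)
state=Q head=1 tape=0101[B]1000   (Q,B)→(S,0,right)
state=S head=2 tape=01010[1]000   (S,1)→(Q,1,right)
state=Q head=3 tape=010101[0]00   (Q,0)→(S,1,left)
state=S head=2 tape=01010[1]100   (S,1)→(Q,1,right)
state=Q head=3 tape=010101[1]00   (Q,1)→(S,B,left)
state=S head=2 tape=01010[1]B00   (S,1)→(Q,1,right)
state=Q head=3 tape=010101[B]00   (Q,B)→(S,0,right)
state=S head=4 tape=0101010[0]0
At halt the head is at cell 4.

4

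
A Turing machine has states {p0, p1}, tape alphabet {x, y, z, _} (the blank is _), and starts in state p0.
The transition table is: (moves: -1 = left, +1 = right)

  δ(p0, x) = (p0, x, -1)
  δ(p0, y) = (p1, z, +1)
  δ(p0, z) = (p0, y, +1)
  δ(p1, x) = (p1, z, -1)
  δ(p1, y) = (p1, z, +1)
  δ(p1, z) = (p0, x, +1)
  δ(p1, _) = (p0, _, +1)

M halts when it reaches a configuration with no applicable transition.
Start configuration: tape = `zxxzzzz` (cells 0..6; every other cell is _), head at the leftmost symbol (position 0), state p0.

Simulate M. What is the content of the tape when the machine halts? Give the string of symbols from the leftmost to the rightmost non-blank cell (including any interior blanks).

p0 | [z]xxzzzz_   read z → write y, move +1, go to p0
p0 | y[x]xzzzz_   read x → write x, move -1, go to p0
p0 | [y]xxzzzz_   read y → write z, move +1, go to p1
p1 | z[x]xzzzz_   read x → write z, move -1, go to p1
p1 | [z]zxzzzz_   read z → write x, move +1, go to p0
p0 | x[z]xzzzz_   read z → write y, move +1, go to p0
p0 | xy[x]zzzz_   read x → write x, move -1, go to p0
p0 | x[y]xzzzz_   read y → write z, move +1, go to p1
p1 | xz[x]zzzz_   read x → write z, move -1, go to p1
p1 | x[z]zzzzz_   read z → write x, move +1, go to p0
p0 | xx[z]zzzz_   read z → write y, move +1, go to p0
p0 | xxy[z]zzz_   read z → write y, move +1, go to p0
p0 | xxyy[z]zz_   read z → write y, move +1, go to p0
p0 | xxyyy[z]z_   read z → write y, move +1, go to p0
p0 | xxyyyy[z]_   read z → write y, move +1, go to p0
p0 | xxyyyyy[_]
The non-blank tape span at halt is xxyyyyy.

xxyyyyy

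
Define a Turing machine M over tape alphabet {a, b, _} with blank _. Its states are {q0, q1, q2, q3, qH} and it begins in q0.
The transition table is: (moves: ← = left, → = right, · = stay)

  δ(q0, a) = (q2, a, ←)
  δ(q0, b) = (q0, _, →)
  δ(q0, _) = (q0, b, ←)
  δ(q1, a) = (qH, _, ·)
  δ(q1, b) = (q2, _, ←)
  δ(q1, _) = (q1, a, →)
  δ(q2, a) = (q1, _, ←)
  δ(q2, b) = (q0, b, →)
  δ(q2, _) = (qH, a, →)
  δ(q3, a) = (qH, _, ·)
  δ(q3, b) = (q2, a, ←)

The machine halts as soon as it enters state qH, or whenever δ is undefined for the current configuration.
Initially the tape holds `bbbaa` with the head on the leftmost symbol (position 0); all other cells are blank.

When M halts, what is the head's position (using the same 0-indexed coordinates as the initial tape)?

3

state=q0 head=0 tape=[b]bbaa   (q0,b)→(q0,_,→)
state=q0 head=1 tape=_[b]baa   (q0,b)→(q0,_,→)
state=q0 head=2 tape=__[b]aa   (q0,b)→(q0,_,→)
state=q0 head=3 tape=___[a]a   (q0,a)→(q2,a,←)
state=q2 head=2 tape=__[_]aa   (q2,_)→(qH,a,→)
state=qH head=3 tape=__a[a]a
At halt the head is at cell 3.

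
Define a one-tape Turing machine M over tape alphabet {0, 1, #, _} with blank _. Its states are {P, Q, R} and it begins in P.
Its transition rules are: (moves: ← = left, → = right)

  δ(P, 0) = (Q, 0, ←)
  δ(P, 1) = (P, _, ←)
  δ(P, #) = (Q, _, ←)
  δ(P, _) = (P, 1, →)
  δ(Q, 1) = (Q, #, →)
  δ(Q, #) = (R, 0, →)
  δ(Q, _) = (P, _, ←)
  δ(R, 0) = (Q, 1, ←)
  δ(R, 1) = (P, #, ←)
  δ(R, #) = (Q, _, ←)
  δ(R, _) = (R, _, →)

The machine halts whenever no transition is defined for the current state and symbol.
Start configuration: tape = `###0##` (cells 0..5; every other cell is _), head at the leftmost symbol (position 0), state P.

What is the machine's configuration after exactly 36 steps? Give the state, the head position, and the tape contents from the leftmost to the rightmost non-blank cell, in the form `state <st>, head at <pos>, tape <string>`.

state=P head=0 tape=____[#]##0##   (P,#)→(Q,_,←)
state=Q head=-1 tape=___[_]_##0##   (Q,_)→(P,_,←)
state=P head=-2 tape=__[_]__##0##   (P,_)→(P,1,→)
state=P head=-1 tape=__1[_]_##0##   (P,_)→(P,1,→)
state=P head=0 tape=__11[_]##0##   (P,_)→(P,1,→)
state=P head=1 tape=__111[#]#0##   (P,#)→(Q,_,←)
state=Q head=0 tape=__11[1]_#0##   (Q,1)→(Q,#,→)
state=Q head=1 tape=__11#[_]#0##   (Q,_)→(P,_,←)
state=P head=0 tape=__11[#]_#0##   (P,#)→(Q,_,←)
state=Q head=-1 tape=__1[1]__#0##   (Q,1)→(Q,#,→)
state=Q head=0 tape=__1#[_]_#0##   (Q,_)→(P,_,←)
state=P head=-1 tape=__1[#]__#0##   (P,#)→(Q,_,←)
state=Q head=-2 tape=__[1]___#0##   (Q,1)→(Q,#,→)
state=Q head=-1 tape=__#[_]__#0##   (Q,_)→(P,_,←)
state=P head=-2 tape=__[#]___#0##   (P,#)→(Q,_,←)
state=Q head=-3 tape=_[_]____#0##   (Q,_)→(P,_,←)
state=P head=-4 tape=[_]_____#0##   (P,_)→(P,1,→)
state=P head=-3 tape=1[_]____#0##   (P,_)→(P,1,→)
state=P head=-2 tape=11[_]___#0##   (P,_)→(P,1,→)
state=P head=-1 tape=111[_]__#0##   (P,_)→(P,1,→)
state=P head=0 tape=1111[_]_#0##   (P,_)→(P,1,→)
state=P head=1 tape=11111[_]#0##   (P,_)→(P,1,→)
state=P head=2 tape=111111[#]0##   (P,#)→(Q,_,←)
state=Q head=1 tape=11111[1]_0##   (Q,1)→(Q,#,→)
state=Q head=2 tape=11111#[_]0##   (Q,_)→(P,_,←)
state=P head=1 tape=11111[#]_0##   (P,#)→(Q,_,←)
state=Q head=0 tape=1111[1]__0##   (Q,1)→(Q,#,→)
state=Q head=1 tape=1111#[_]_0##   (Q,_)→(P,_,←)
state=P head=0 tape=1111[#]__0##   (P,#)→(Q,_,←)
state=Q head=-1 tape=111[1]___0##   (Q,1)→(Q,#,→)
state=Q head=0 tape=111#[_]__0##   (Q,_)→(P,_,←)
state=P head=-1 tape=111[#]___0##   (P,#)→(Q,_,←)
state=Q head=-2 tape=11[1]____0##   (Q,1)→(Q,#,→)
state=Q head=-1 tape=11#[_]___0##   (Q,_)→(P,_,←)
state=P head=-2 tape=11[#]____0##   (P,#)→(Q,_,←)
state=Q head=-3 tape=1[1]_____0##   (Q,1)→(Q,#,→)
state=Q head=-2 tape=1#[_]____0##
After 36 steps: state Q, head at -2, tape 1#_____0##.

state Q, head at -2, tape 1#_____0##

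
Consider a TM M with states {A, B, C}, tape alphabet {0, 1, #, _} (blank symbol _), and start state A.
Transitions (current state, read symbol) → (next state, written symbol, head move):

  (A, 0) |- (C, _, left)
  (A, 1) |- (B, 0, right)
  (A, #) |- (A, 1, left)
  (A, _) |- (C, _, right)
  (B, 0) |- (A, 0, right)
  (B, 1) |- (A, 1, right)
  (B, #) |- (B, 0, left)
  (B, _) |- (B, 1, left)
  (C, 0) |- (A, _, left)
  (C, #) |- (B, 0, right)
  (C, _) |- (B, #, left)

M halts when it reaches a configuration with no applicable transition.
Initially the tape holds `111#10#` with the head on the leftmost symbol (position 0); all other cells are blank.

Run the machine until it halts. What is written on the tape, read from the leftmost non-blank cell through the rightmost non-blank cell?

00001_#

state=A head=0 tape=[1]11#10#   (A,1)→(B,0,right)
state=B head=1 tape=0[1]1#10#   (B,1)→(A,1,right)
state=A head=2 tape=01[1]#10#   (A,1)→(B,0,right)
state=B head=3 tape=010[#]10#   (B,#)→(B,0,left)
state=B head=2 tape=01[0]010#   (B,0)→(A,0,right)
state=A head=3 tape=010[0]10#   (A,0)→(C,_,left)
state=C head=2 tape=01[0]_10#   (C,0)→(A,_,left)
state=A head=1 tape=0[1]__10#   (A,1)→(B,0,right)
state=B head=2 tape=00[_]_10#   (B,_)→(B,1,left)
state=B head=1 tape=0[0]1_10#   (B,0)→(A,0,right)
state=A head=2 tape=00[1]_10#   (A,1)→(B,0,right)
state=B head=3 tape=000[_]10#   (B,_)→(B,1,left)
state=B head=2 tape=00[0]110#   (B,0)→(A,0,right)
state=A head=3 tape=000[1]10#   (A,1)→(B,0,right)
state=B head=4 tape=0000[1]0#   (B,1)→(A,1,right)
state=A head=5 tape=00001[0]#   (A,0)→(C,_,left)
state=C head=4 tape=0000[1]_#
The non-blank tape span at halt is 00001_#.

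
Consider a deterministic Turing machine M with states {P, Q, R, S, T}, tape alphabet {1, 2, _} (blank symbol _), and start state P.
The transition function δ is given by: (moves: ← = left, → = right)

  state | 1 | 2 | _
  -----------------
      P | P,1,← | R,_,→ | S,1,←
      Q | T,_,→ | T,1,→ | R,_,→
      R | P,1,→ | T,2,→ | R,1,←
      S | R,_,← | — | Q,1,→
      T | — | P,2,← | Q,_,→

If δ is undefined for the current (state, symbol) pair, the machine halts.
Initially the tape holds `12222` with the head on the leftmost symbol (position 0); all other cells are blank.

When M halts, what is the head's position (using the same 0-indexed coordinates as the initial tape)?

0

P | __[1]2222   read 1 → write 1, move ←, go to P
P | _[_]12222   read _ → write 1, move ←, go to S
S | [_]112222   read _ → write 1, move →, go to Q
Q | 1[1]12222   read 1 → write _, move →, go to T
T | 1_[1]2222
At halt the head is at cell 0.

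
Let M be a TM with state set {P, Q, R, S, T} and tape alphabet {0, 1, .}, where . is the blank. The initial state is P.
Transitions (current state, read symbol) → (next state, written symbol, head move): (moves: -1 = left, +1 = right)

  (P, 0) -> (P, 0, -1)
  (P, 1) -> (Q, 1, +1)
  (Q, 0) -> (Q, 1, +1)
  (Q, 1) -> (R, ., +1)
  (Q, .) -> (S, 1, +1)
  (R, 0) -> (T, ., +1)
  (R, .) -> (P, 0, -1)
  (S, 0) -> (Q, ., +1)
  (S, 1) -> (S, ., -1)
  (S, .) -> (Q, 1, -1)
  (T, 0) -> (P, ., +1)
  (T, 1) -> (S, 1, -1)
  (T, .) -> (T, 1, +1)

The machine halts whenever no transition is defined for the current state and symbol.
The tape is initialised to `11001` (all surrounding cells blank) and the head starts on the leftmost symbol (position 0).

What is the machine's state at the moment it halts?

P | [1]1001..   read 1 → write 1, move +1, go to Q
Q | 1[1]001..   read 1 → write ., move +1, go to R
R | 1.[0]01..   read 0 → write ., move +1, go to T
T | 1..[0]1..   read 0 → write ., move +1, go to P
P | 1...[1]..   read 1 → write 1, move +1, go to Q
Q | 1...1[.].   read . → write 1, move +1, go to S
S | 1...11[.]   read . → write 1, move -1, go to Q
Q | 1...1[1]1   read 1 → write ., move +1, go to R
R | 1...1.[1]
No transition is defined for (R, 1); M halts in state R.

R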